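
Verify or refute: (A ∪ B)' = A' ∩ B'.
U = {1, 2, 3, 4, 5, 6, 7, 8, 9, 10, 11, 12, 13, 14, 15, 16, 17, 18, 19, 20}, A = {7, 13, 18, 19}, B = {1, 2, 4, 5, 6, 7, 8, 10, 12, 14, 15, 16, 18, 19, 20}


LHS: A ∪ B = {1, 2, 4, 5, 6, 7, 8, 10, 12, 13, 14, 15, 16, 18, 19, 20}
(A ∪ B)' = U \ (A ∪ B) = {3, 9, 11, 17}
A' = {1, 2, 3, 4, 5, 6, 8, 9, 10, 11, 12, 14, 15, 16, 17, 20}, B' = {3, 9, 11, 13, 17}
Claimed RHS: A' ∩ B' = {3, 9, 11, 17}
Identity is VALID: LHS = RHS = {3, 9, 11, 17} ✓

Identity is valid. (A ∪ B)' = A' ∩ B' = {3, 9, 11, 17}


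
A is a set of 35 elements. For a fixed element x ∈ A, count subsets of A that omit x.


Subsets of A avoiding x are subsets of A \ {x}, which has 34 elements.
Count = 2^(n-1) = 2^34
= 17179869184

Number of subsets avoiding x = 17179869184


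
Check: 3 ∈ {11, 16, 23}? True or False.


A = {11, 16, 23}
Checking if 3 is in A
3 is not in A → False

3 ∉ A


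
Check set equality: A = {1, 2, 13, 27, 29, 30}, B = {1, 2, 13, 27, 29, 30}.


Two sets are equal iff they have exactly the same elements.
A = {1, 2, 13, 27, 29, 30}
B = {1, 2, 13, 27, 29, 30}
Same elements → A = B

Yes, A = B


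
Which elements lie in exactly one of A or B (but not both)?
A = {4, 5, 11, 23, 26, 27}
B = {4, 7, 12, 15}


A △ B = (A \ B) ∪ (B \ A) = elements in exactly one of A or B
A \ B = {5, 11, 23, 26, 27}
B \ A = {7, 12, 15}
A △ B = {5, 7, 11, 12, 15, 23, 26, 27}

A △ B = {5, 7, 11, 12, 15, 23, 26, 27}


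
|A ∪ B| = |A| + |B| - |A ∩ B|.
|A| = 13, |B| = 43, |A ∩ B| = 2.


|A ∪ B| = |A| + |B| - |A ∩ B|
= 13 + 43 - 2
= 54

|A ∪ B| = 54


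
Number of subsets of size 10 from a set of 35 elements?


C(n,k) = n! / (k!(n-k)!)
C(35,10) = 35! / (10!25!)
= 183579396

C(35,10) = 183579396


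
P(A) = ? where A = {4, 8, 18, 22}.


|A| = 4, so |P(A)| = 2^4 = 16
Enumerate subsets by cardinality (0 to 4):
∅, {4}, {8}, {18}, {22}, {4, 8}, {4, 18}, {4, 22}, {8, 18}, {8, 22}, {18, 22}, {4, 8, 18}, {4, 8, 22}, {4, 18, 22}, {8, 18, 22}, {4, 8, 18, 22}

P(A) has 16 subsets: ∅, {4}, {8}, {18}, {22}, {4, 8}, {4, 18}, {4, 22}, {8, 18}, {8, 22}, {18, 22}, {4, 8, 18}, {4, 8, 22}, {4, 18, 22}, {8, 18, 22}, {4, 8, 18, 22}


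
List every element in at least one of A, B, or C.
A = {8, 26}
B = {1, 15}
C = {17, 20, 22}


A ∪ B = {1, 8, 15, 26}
(A ∪ B) ∪ C = {1, 8, 15, 17, 20, 22, 26}

A ∪ B ∪ C = {1, 8, 15, 17, 20, 22, 26}


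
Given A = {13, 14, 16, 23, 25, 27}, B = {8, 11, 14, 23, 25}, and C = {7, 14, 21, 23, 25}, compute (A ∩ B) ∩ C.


A ∩ B = {14, 23, 25}
(A ∩ B) ∩ C = {14, 23, 25}

A ∩ B ∩ C = {14, 23, 25}


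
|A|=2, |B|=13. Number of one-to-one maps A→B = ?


An injection sends each of |A| = 2 inputs to a distinct output in B.
# injections = |B|·(|B|-1)·…·(|B|-|A|+1) = 13! / (13 - 2)!
= 13 × 12
= 156

Number of injections = 156


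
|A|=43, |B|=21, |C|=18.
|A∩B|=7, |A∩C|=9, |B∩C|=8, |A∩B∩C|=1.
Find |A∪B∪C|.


|A∪B∪C| = |A|+|B|+|C| - |A∩B|-|A∩C|-|B∩C| + |A∩B∩C|
= 43+21+18 - 7-9-8 + 1
= 82 - 24 + 1
= 59

|A ∪ B ∪ C| = 59


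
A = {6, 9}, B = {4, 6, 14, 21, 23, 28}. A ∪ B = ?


A ∪ B = all elements in A or B (or both)
A = {6, 9}
B = {4, 6, 14, 21, 23, 28}
A ∪ B = {4, 6, 9, 14, 21, 23, 28}

A ∪ B = {4, 6, 9, 14, 21, 23, 28}


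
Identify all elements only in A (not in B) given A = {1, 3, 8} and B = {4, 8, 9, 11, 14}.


A = {1, 3, 8}
B = {4, 8, 9, 11, 14}
Region: only in A (not in B)
Elements: {1, 3}

Elements only in A (not in B): {1, 3}


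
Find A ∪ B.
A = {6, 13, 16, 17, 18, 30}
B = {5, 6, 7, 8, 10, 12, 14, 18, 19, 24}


A ∪ B = all elements in A or B (or both)
A = {6, 13, 16, 17, 18, 30}
B = {5, 6, 7, 8, 10, 12, 14, 18, 19, 24}
A ∪ B = {5, 6, 7, 8, 10, 12, 13, 14, 16, 17, 18, 19, 24, 30}

A ∪ B = {5, 6, 7, 8, 10, 12, 13, 14, 16, 17, 18, 19, 24, 30}


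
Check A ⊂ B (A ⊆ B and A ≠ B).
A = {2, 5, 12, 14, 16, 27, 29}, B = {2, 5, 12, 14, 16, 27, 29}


A ⊂ B requires: A ⊆ B AND A ≠ B.
A ⊆ B? Yes
A = B? Yes
A = B, so A is not a PROPER subset.

No, A is not a proper subset of B


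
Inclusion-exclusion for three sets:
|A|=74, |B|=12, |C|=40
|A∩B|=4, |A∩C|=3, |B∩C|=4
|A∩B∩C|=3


|A∪B∪C| = |A|+|B|+|C| - |A∩B|-|A∩C|-|B∩C| + |A∩B∩C|
= 74+12+40 - 4-3-4 + 3
= 126 - 11 + 3
= 118

|A ∪ B ∪ C| = 118


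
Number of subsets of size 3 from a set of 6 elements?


C(n,k) = n! / (k!(n-k)!)
C(6,3) = 6! / (3!3!)
= 20

C(6,3) = 20


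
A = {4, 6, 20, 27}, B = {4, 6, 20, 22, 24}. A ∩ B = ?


A ∩ B = elements in both A and B
A = {4, 6, 20, 27}
B = {4, 6, 20, 22, 24}
A ∩ B = {4, 6, 20}

A ∩ B = {4, 6, 20}


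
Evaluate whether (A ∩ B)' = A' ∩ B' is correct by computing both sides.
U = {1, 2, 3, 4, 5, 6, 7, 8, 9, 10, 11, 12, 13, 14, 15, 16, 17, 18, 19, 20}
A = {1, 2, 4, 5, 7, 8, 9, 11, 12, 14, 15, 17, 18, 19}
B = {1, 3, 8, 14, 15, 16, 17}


LHS: A ∩ B = {1, 8, 14, 15, 17}
(A ∩ B)' = U \ (A ∩ B) = {2, 3, 4, 5, 6, 7, 9, 10, 11, 12, 13, 16, 18, 19, 20}
A' = {3, 6, 10, 13, 16, 20}, B' = {2, 4, 5, 6, 7, 9, 10, 11, 12, 13, 18, 19, 20}
Claimed RHS: A' ∩ B' = {6, 10, 13, 20}
Identity is INVALID: LHS = {2, 3, 4, 5, 6, 7, 9, 10, 11, 12, 13, 16, 18, 19, 20} but the RHS claimed here equals {6, 10, 13, 20}. The correct form is (A ∩ B)' = A' ∪ B'.

Identity is invalid: (A ∩ B)' = {2, 3, 4, 5, 6, 7, 9, 10, 11, 12, 13, 16, 18, 19, 20} but A' ∩ B' = {6, 10, 13, 20}. The correct De Morgan law is (A ∩ B)' = A' ∪ B'.


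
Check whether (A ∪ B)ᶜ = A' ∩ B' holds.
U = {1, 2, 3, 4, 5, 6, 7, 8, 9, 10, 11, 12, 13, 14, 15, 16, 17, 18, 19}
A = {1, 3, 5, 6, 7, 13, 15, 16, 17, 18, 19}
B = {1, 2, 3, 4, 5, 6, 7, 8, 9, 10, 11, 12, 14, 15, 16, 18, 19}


LHS: A ∪ B = {1, 2, 3, 4, 5, 6, 7, 8, 9, 10, 11, 12, 13, 14, 15, 16, 17, 18, 19}
(A ∪ B)' = U \ (A ∪ B) = ∅
A' = {2, 4, 8, 9, 10, 11, 12, 14}, B' = {13, 17}
Claimed RHS: A' ∩ B' = ∅
Identity is VALID: LHS = RHS = ∅ ✓

Identity is valid. (A ∪ B)' = A' ∩ B' = ∅


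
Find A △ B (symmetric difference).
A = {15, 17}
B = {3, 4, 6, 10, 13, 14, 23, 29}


A △ B = (A \ B) ∪ (B \ A) = elements in exactly one of A or B
A \ B = {15, 17}
B \ A = {3, 4, 6, 10, 13, 14, 23, 29}
A △ B = {3, 4, 6, 10, 13, 14, 15, 17, 23, 29}

A △ B = {3, 4, 6, 10, 13, 14, 15, 17, 23, 29}


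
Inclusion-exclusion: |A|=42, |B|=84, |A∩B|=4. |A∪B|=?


|A ∪ B| = |A| + |B| - |A ∩ B|
= 42 + 84 - 4
= 122

|A ∪ B| = 122


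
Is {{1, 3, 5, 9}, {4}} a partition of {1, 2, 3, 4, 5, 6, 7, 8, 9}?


A partition requires: (1) non-empty parts, (2) pairwise disjoint, (3) union = U
Parts: {1, 3, 5, 9}, {4}
Union of parts: {1, 3, 4, 5, 9}
U = {1, 2, 3, 4, 5, 6, 7, 8, 9}
All non-empty? True
Pairwise disjoint? True
Covers U? False

No, not a valid partition


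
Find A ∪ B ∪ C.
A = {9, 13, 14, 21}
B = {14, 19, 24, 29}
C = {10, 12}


A ∪ B = {9, 13, 14, 19, 21, 24, 29}
(A ∪ B) ∪ C = {9, 10, 12, 13, 14, 19, 21, 24, 29}

A ∪ B ∪ C = {9, 10, 12, 13, 14, 19, 21, 24, 29}


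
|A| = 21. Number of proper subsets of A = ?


Total subsets = 2^n = 2^21 = 2097152
Proper subsets exclude the set itself: 2^n - 1
= 2097152 - 1
= 2097151

Number of proper subsets = 2097151


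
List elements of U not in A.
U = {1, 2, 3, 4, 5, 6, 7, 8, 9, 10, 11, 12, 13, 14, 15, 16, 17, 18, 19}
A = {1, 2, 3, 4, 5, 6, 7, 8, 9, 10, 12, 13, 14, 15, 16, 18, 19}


Aᶜ = U \ A = elements in U but not in A
U = {1, 2, 3, 4, 5, 6, 7, 8, 9, 10, 11, 12, 13, 14, 15, 16, 17, 18, 19}
A = {1, 2, 3, 4, 5, 6, 7, 8, 9, 10, 12, 13, 14, 15, 16, 18, 19}
Aᶜ = {11, 17}

Aᶜ = {11, 17}


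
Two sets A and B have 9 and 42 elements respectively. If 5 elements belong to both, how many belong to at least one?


|A ∪ B| = |A| + |B| - |A ∩ B|
= 9 + 42 - 5
= 46

|A ∪ B| = 46


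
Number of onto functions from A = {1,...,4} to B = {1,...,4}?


n = |A| = 4, k = |B| = 4. Surjections via inclusion-exclusion:
S(n,k) = Σ(-1)^i × C(k,i) × (k-i)^n, i=0 to k
i=0: (-1)^0×C(4,0)×4^4 = 256
i=1: (-1)^1×C(4,1)×3^4 = -324
i=2: (-1)^2×C(4,2)×2^4 = 96
i=3: (-1)^3×C(4,3)×1^4 = -4
i=4: (-1)^4×C(4,4)×0^4 = 0
Total = 24

Number of surjections = 24


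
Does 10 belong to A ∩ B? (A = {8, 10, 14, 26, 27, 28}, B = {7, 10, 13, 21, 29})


A = {8, 10, 14, 26, 27, 28}, B = {7, 10, 13, 21, 29}
A ∩ B = elements in both A and B
A ∩ B = {10}
Checking if 10 ∈ A ∩ B
10 is in A ∩ B → True

10 ∈ A ∩ B


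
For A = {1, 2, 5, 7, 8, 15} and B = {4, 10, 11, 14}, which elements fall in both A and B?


A = {1, 2, 5, 7, 8, 15}
B = {4, 10, 11, 14}
Region: in both A and B
Elements: ∅

Elements in both A and B: ∅


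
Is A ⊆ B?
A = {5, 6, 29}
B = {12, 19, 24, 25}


A ⊆ B means every element of A is in B.
Elements in A not in B: {5, 6, 29}
So A ⊄ B.

No, A ⊄ B


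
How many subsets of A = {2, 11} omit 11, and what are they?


A subset of A that omits 11 is a subset of A \ {11}, so there are 2^(n-1) = 2^1 = 2 of them.
Subsets excluding 11: ∅, {2}

Subsets excluding 11 (2 total): ∅, {2}


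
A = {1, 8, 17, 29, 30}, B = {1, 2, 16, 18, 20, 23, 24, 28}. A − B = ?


A \ B = elements in A but not in B
A = {1, 8, 17, 29, 30}
B = {1, 2, 16, 18, 20, 23, 24, 28}
Remove from A any elements in B
A \ B = {8, 17, 29, 30}

A \ B = {8, 17, 29, 30}


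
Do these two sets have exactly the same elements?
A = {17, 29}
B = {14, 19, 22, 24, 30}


Two sets are equal iff they have exactly the same elements.
A = {17, 29}
B = {14, 19, 22, 24, 30}
Differences: {14, 17, 19, 22, 24, 29, 30}
A ≠ B

No, A ≠ B


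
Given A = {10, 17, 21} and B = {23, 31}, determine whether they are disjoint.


Disjoint means A ∩ B = ∅.
A ∩ B = ∅
A ∩ B = ∅, so A and B are disjoint.

Yes, A and B are disjoint


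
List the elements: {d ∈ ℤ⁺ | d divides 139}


Checking each candidate:
Condition: positive divisors of 139
Result = {1, 139}

{1, 139}


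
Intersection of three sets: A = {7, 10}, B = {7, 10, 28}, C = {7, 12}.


A ∩ B = {7, 10}
(A ∩ B) ∩ C = {7}

A ∩ B ∩ C = {7}


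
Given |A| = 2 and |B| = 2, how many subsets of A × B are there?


A relation from A to B is any subset of A × B.
|A × B| = 2 × 2 = 4
# relations = 2^|A × B| = 2^4 = 16

Number of relations = 16


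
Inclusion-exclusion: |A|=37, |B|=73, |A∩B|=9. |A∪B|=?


|A ∪ B| = |A| + |B| - |A ∩ B|
= 37 + 73 - 9
= 101

|A ∪ B| = 101


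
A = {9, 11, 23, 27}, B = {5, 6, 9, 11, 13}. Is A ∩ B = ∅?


Disjoint means A ∩ B = ∅.
A ∩ B = {9, 11}
A ∩ B ≠ ∅, so A and B are NOT disjoint.

No, A and B are not disjoint (A ∩ B = {9, 11})


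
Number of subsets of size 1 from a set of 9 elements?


C(n,k) = n! / (k!(n-k)!)
C(9,1) = 9! / (1!8!)
= 9

C(9,1) = 9


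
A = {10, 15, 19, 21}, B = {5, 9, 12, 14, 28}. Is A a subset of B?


A ⊆ B means every element of A is in B.
Elements in A not in B: {10, 15, 19, 21}
So A ⊄ B.

No, A ⊄ B


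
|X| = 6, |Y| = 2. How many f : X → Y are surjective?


n = |X| = 6, k = |Y| = 2. Surjections via inclusion-exclusion:
S(n,k) = Σ(-1)^i × C(k,i) × (k-i)^n, i=0 to k
i=0: (-1)^0×C(2,0)×2^6 = 64
i=1: (-1)^1×C(2,1)×1^6 = -2
i=2: (-1)^2×C(2,2)×0^6 = 0
Total = 62

Number of surjections = 62


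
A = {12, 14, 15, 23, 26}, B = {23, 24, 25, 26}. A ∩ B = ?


A ∩ B = elements in both A and B
A = {12, 14, 15, 23, 26}
B = {23, 24, 25, 26}
A ∩ B = {23, 26}

A ∩ B = {23, 26}


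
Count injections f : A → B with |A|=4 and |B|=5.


An injection sends each of |A| = 4 inputs to a distinct output in B.
# injections = |B|·(|B|-1)·…·(|B|-|A|+1) = 5! / (5 - 4)!
= 5 × 4 × 3 × 2
= 120

Number of injections = 120


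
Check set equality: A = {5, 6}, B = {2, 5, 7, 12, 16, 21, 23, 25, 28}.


Two sets are equal iff they have exactly the same elements.
A = {5, 6}
B = {2, 5, 7, 12, 16, 21, 23, 25, 28}
Differences: {2, 6, 7, 12, 16, 21, 23, 25, 28}
A ≠ B

No, A ≠ B


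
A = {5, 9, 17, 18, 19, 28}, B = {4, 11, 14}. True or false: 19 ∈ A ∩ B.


A = {5, 9, 17, 18, 19, 28}, B = {4, 11, 14}
A ∩ B = elements in both A and B
A ∩ B = ∅
Checking if 19 ∈ A ∩ B
19 is not in A ∩ B → False

19 ∉ A ∩ B


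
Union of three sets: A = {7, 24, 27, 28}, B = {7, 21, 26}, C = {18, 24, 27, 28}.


A ∪ B = {7, 21, 24, 26, 27, 28}
(A ∪ B) ∪ C = {7, 18, 21, 24, 26, 27, 28}

A ∪ B ∪ C = {7, 18, 21, 24, 26, 27, 28}


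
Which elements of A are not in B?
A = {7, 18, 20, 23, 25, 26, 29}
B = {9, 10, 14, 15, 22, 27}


A \ B = elements in A but not in B
A = {7, 18, 20, 23, 25, 26, 29}
B = {9, 10, 14, 15, 22, 27}
Remove from A any elements in B
A \ B = {7, 18, 20, 23, 25, 26, 29}

A \ B = {7, 18, 20, 23, 25, 26, 29}


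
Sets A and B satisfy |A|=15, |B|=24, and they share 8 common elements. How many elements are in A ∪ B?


|A ∪ B| = |A| + |B| - |A ∩ B|
= 15 + 24 - 8
= 31

|A ∪ B| = 31


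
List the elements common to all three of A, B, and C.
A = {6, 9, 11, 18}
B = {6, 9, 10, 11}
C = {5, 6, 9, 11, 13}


A ∩ B = {6, 9, 11}
(A ∩ B) ∩ C = {6, 9, 11}

A ∩ B ∩ C = {6, 9, 11}


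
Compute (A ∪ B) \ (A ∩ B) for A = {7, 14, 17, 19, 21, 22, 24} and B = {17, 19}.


A △ B = (A \ B) ∪ (B \ A) = elements in exactly one of A or B
A \ B = {7, 14, 21, 22, 24}
B \ A = ∅
A △ B = {7, 14, 21, 22, 24}

A △ B = {7, 14, 21, 22, 24}


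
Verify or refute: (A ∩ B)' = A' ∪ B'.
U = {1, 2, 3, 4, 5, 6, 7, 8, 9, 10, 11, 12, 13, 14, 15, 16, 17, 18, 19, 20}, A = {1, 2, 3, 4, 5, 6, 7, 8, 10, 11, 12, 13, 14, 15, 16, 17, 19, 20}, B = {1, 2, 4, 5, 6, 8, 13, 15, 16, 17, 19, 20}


LHS: A ∩ B = {1, 2, 4, 5, 6, 8, 13, 15, 16, 17, 19, 20}
(A ∩ B)' = U \ (A ∩ B) = {3, 7, 9, 10, 11, 12, 14, 18}
A' = {9, 18}, B' = {3, 7, 9, 10, 11, 12, 14, 18}
Claimed RHS: A' ∪ B' = {3, 7, 9, 10, 11, 12, 14, 18}
Identity is VALID: LHS = RHS = {3, 7, 9, 10, 11, 12, 14, 18} ✓

Identity is valid. (A ∩ B)' = A' ∪ B' = {3, 7, 9, 10, 11, 12, 14, 18}


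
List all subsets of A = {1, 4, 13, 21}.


|A| = 4, so |P(A)| = 2^4 = 16
Enumerate subsets by cardinality (0 to 4):
∅, {1}, {4}, {13}, {21}, {1, 4}, {1, 13}, {1, 21}, {4, 13}, {4, 21}, {13, 21}, {1, 4, 13}, {1, 4, 21}, {1, 13, 21}, {4, 13, 21}, {1, 4, 13, 21}

P(A) has 16 subsets: ∅, {1}, {4}, {13}, {21}, {1, 4}, {1, 13}, {1, 21}, {4, 13}, {4, 21}, {13, 21}, {1, 4, 13}, {1, 4, 21}, {1, 13, 21}, {4, 13, 21}, {1, 4, 13, 21}


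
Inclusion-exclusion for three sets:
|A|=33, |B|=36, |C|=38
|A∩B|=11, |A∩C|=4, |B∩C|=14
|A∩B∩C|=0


|A∪B∪C| = |A|+|B|+|C| - |A∩B|-|A∩C|-|B∩C| + |A∩B∩C|
= 33+36+38 - 11-4-14 + 0
= 107 - 29 + 0
= 78

|A ∪ B ∪ C| = 78


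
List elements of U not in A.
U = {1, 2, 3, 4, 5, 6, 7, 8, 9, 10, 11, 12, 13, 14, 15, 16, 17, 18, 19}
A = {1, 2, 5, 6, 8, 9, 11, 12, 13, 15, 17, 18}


Aᶜ = U \ A = elements in U but not in A
U = {1, 2, 3, 4, 5, 6, 7, 8, 9, 10, 11, 12, 13, 14, 15, 16, 17, 18, 19}
A = {1, 2, 5, 6, 8, 9, 11, 12, 13, 15, 17, 18}
Aᶜ = {3, 4, 7, 10, 14, 16, 19}

Aᶜ = {3, 4, 7, 10, 14, 16, 19}


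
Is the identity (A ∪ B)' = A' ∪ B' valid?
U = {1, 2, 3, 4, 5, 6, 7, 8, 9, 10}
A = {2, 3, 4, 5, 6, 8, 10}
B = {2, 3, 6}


LHS: A ∪ B = {2, 3, 4, 5, 6, 8, 10}
(A ∪ B)' = U \ (A ∪ B) = {1, 7, 9}
A' = {1, 7, 9}, B' = {1, 4, 5, 7, 8, 9, 10}
Claimed RHS: A' ∪ B' = {1, 4, 5, 7, 8, 9, 10}
Identity is INVALID: LHS = {1, 7, 9} but the RHS claimed here equals {1, 4, 5, 7, 8, 9, 10}. The correct form is (A ∪ B)' = A' ∩ B'.

Identity is invalid: (A ∪ B)' = {1, 7, 9} but A' ∪ B' = {1, 4, 5, 7, 8, 9, 10}. The correct De Morgan law is (A ∪ B)' = A' ∩ B'.


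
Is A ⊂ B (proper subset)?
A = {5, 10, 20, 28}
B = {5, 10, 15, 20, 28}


A ⊂ B requires: A ⊆ B AND A ≠ B.
A ⊆ B? Yes
A = B? No
A ⊂ B: Yes (A is a proper subset of B)

Yes, A ⊂ B


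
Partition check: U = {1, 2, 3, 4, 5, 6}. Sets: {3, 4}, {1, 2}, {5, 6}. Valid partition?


A partition requires: (1) non-empty parts, (2) pairwise disjoint, (3) union = U
Parts: {3, 4}, {1, 2}, {5, 6}
Union of parts: {1, 2, 3, 4, 5, 6}
U = {1, 2, 3, 4, 5, 6}
All non-empty? True
Pairwise disjoint? True
Covers U? True

Yes, valid partition


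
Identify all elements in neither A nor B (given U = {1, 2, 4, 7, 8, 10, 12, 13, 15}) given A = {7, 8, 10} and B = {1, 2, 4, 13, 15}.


A = {7, 8, 10}
B = {1, 2, 4, 13, 15}
Region: in neither A nor B (given U = {1, 2, 4, 7, 8, 10, 12, 13, 15})
Elements: {12}

Elements in neither A nor B (given U = {1, 2, 4, 7, 8, 10, 12, 13, 15}): {12}


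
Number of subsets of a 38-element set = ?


Number of subsets = 2^n
= 2^38
= 274877906944

|P(A)| = 274877906944


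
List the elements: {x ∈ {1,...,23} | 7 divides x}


Checking each candidate:
Condition: multiples of 7 in {1,...,23}
Result = {7, 14, 21}

{7, 14, 21}


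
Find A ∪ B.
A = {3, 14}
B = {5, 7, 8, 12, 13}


A ∪ B = all elements in A or B (or both)
A = {3, 14}
B = {5, 7, 8, 12, 13}
A ∪ B = {3, 5, 7, 8, 12, 13, 14}

A ∪ B = {3, 5, 7, 8, 12, 13, 14}


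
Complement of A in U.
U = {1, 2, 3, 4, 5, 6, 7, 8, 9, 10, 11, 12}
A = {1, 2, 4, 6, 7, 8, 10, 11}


Aᶜ = U \ A = elements in U but not in A
U = {1, 2, 3, 4, 5, 6, 7, 8, 9, 10, 11, 12}
A = {1, 2, 4, 6, 7, 8, 10, 11}
Aᶜ = {3, 5, 9, 12}

Aᶜ = {3, 5, 9, 12}


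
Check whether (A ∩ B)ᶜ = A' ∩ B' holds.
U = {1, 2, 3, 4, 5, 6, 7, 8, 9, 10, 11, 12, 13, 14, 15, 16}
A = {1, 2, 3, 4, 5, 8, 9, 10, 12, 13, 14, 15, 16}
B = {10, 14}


LHS: A ∩ B = {10, 14}
(A ∩ B)' = U \ (A ∩ B) = {1, 2, 3, 4, 5, 6, 7, 8, 9, 11, 12, 13, 15, 16}
A' = {6, 7, 11}, B' = {1, 2, 3, 4, 5, 6, 7, 8, 9, 11, 12, 13, 15, 16}
Claimed RHS: A' ∩ B' = {6, 7, 11}
Identity is INVALID: LHS = {1, 2, 3, 4, 5, 6, 7, 8, 9, 11, 12, 13, 15, 16} but the RHS claimed here equals {6, 7, 11}. The correct form is (A ∩ B)' = A' ∪ B'.

Identity is invalid: (A ∩ B)' = {1, 2, 3, 4, 5, 6, 7, 8, 9, 11, 12, 13, 15, 16} but A' ∩ B' = {6, 7, 11}. The correct De Morgan law is (A ∩ B)' = A' ∪ B'.


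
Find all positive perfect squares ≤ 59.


Checking each candidate:
Condition: positive perfect squares ≤ 59
Result = {1, 4, 9, 16, 25, 36, 49}

{1, 4, 9, 16, 25, 36, 49}


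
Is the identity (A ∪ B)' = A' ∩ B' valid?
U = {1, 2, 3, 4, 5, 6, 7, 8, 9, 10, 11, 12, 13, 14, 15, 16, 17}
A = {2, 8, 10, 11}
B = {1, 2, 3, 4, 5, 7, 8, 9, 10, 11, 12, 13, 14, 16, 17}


LHS: A ∪ B = {1, 2, 3, 4, 5, 7, 8, 9, 10, 11, 12, 13, 14, 16, 17}
(A ∪ B)' = U \ (A ∪ B) = {6, 15}
A' = {1, 3, 4, 5, 6, 7, 9, 12, 13, 14, 15, 16, 17}, B' = {6, 15}
Claimed RHS: A' ∩ B' = {6, 15}
Identity is VALID: LHS = RHS = {6, 15} ✓

Identity is valid. (A ∪ B)' = A' ∩ B' = {6, 15}


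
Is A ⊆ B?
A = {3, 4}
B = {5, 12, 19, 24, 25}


A ⊆ B means every element of A is in B.
Elements in A not in B: {3, 4}
So A ⊄ B.

No, A ⊄ B


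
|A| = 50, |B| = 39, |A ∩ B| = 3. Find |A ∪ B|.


|A ∪ B| = |A| + |B| - |A ∩ B|
= 50 + 39 - 3
= 86

|A ∪ B| = 86


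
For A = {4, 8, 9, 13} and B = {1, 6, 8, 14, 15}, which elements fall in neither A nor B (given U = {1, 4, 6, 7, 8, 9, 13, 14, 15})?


A = {4, 8, 9, 13}
B = {1, 6, 8, 14, 15}
Region: in neither A nor B (given U = {1, 4, 6, 7, 8, 9, 13, 14, 15})
Elements: {7}

Elements in neither A nor B (given U = {1, 4, 6, 7, 8, 9, 13, 14, 15}): {7}


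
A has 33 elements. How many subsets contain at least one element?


Total subsets = 2^n = 2^33 = 8589934592
Non-empty subsets exclude the empty set: 2^n - 1
= 8589934592 - 1
= 8589934591

Number of non-empty subsets = 8589934591


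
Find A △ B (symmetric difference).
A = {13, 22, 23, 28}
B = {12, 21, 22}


A △ B = (A \ B) ∪ (B \ A) = elements in exactly one of A or B
A \ B = {13, 23, 28}
B \ A = {12, 21}
A △ B = {12, 13, 21, 23, 28}

A △ B = {12, 13, 21, 23, 28}


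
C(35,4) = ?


C(n,k) = n! / (k!(n-k)!)
C(35,4) = 35! / (4!31!)
= 52360

C(35,4) = 52360


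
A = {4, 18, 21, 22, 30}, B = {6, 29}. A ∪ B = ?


A ∪ B = all elements in A or B (or both)
A = {4, 18, 21, 22, 30}
B = {6, 29}
A ∪ B = {4, 6, 18, 21, 22, 29, 30}

A ∪ B = {4, 6, 18, 21, 22, 29, 30}


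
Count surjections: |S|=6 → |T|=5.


n = |S| = 6, k = |T| = 5. Surjections via inclusion-exclusion:
S(n,k) = Σ(-1)^i × C(k,i) × (k-i)^n, i=0 to k
i=0: (-1)^0×C(5,0)×5^6 = 15625
i=1: (-1)^1×C(5,1)×4^6 = -20480
i=2: (-1)^2×C(5,2)×3^6 = 7290
i=3: (-1)^3×C(5,3)×2^6 = -640
i=4: (-1)^4×C(5,4)×1^6 = 5
i=5: (-1)^5×C(5,5)×0^6 = 0
Total = 1800

Number of surjections = 1800


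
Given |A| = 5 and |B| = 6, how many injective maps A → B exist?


An injection sends each of |A| = 5 inputs to a distinct output in B.
# injections = |B|·(|B|-1)·…·(|B|-|A|+1) = 6! / (6 - 5)!
= 6 × 5 × 4 × 3 × 2
= 720

Number of injections = 720


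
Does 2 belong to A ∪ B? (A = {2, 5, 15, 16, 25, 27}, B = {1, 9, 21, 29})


A = {2, 5, 15, 16, 25, 27}, B = {1, 9, 21, 29}
A ∪ B = all elements in A or B
A ∪ B = {1, 2, 5, 9, 15, 16, 21, 25, 27, 29}
Checking if 2 ∈ A ∪ B
2 is in A ∪ B → True

2 ∈ A ∪ B


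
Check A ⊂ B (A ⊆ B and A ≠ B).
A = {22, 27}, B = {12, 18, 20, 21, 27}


A ⊂ B requires: A ⊆ B AND A ≠ B.
A ⊆ B? No
A ⊄ B, so A is not a proper subset.

No, A is not a proper subset of B


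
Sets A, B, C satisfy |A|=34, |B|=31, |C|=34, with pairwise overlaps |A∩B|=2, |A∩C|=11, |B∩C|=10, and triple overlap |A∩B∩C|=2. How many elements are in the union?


|A∪B∪C| = |A|+|B|+|C| - |A∩B|-|A∩C|-|B∩C| + |A∩B∩C|
= 34+31+34 - 2-11-10 + 2
= 99 - 23 + 2
= 78

|A ∪ B ∪ C| = 78


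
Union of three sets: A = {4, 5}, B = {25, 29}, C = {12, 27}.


A ∪ B = {4, 5, 25, 29}
(A ∪ B) ∪ C = {4, 5, 12, 25, 27, 29}

A ∪ B ∪ C = {4, 5, 12, 25, 27, 29}


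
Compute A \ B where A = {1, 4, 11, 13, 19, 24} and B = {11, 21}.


A \ B = elements in A but not in B
A = {1, 4, 11, 13, 19, 24}
B = {11, 21}
Remove from A any elements in B
A \ B = {1, 4, 13, 19, 24}

A \ B = {1, 4, 13, 19, 24}


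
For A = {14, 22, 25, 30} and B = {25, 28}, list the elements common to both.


A ∩ B = elements in both A and B
A = {14, 22, 25, 30}
B = {25, 28}
A ∩ B = {25}

A ∩ B = {25}


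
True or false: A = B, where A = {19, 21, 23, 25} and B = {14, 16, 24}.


Two sets are equal iff they have exactly the same elements.
A = {19, 21, 23, 25}
B = {14, 16, 24}
Differences: {14, 16, 19, 21, 23, 24, 25}
A ≠ B

No, A ≠ B


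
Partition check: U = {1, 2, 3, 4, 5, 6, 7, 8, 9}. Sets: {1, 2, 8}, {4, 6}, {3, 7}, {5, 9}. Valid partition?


A partition requires: (1) non-empty parts, (2) pairwise disjoint, (3) union = U
Parts: {1, 2, 8}, {4, 6}, {3, 7}, {5, 9}
Union of parts: {1, 2, 3, 4, 5, 6, 7, 8, 9}
U = {1, 2, 3, 4, 5, 6, 7, 8, 9}
All non-empty? True
Pairwise disjoint? True
Covers U? True

Yes, valid partition


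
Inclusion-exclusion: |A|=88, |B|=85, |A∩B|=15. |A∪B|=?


|A ∪ B| = |A| + |B| - |A ∩ B|
= 88 + 85 - 15
= 158

|A ∪ B| = 158


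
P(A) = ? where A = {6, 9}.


|A| = 2, so |P(A)| = 2^2 = 4
Enumerate subsets by cardinality (0 to 2):
∅, {6}, {9}, {6, 9}

P(A) has 4 subsets: ∅, {6}, {9}, {6, 9}


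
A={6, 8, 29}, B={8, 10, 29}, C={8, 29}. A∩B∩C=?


A ∩ B = {8, 29}
(A ∩ B) ∩ C = {8, 29}

A ∩ B ∩ C = {8, 29}


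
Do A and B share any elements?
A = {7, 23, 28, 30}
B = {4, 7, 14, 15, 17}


Disjoint means A ∩ B = ∅.
A ∩ B = {7}
A ∩ B ≠ ∅, so A and B are NOT disjoint.

Yes — A and B share the element(s) of A ∩ B = {7}, so they are not disjoint


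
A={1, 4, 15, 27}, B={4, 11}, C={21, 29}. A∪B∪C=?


A ∪ B = {1, 4, 11, 15, 27}
(A ∪ B) ∪ C = {1, 4, 11, 15, 21, 27, 29}

A ∪ B ∪ C = {1, 4, 11, 15, 21, 27, 29}


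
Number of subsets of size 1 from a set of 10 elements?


C(n,k) = n! / (k!(n-k)!)
C(10,1) = 10! / (1!9!)
= 10

C(10,1) = 10


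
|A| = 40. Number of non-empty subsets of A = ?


Total subsets = 2^n = 2^40 = 1099511627776
Non-empty subsets exclude the empty set: 2^n - 1
= 1099511627776 - 1
= 1099511627775

Number of non-empty subsets = 1099511627775


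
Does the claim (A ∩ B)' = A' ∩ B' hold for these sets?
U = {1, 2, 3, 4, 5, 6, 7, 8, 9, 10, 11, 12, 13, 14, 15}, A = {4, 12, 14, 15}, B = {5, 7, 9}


LHS: A ∩ B = ∅
(A ∩ B)' = U \ (A ∩ B) = {1, 2, 3, 4, 5, 6, 7, 8, 9, 10, 11, 12, 13, 14, 15}
A' = {1, 2, 3, 5, 6, 7, 8, 9, 10, 11, 13}, B' = {1, 2, 3, 4, 6, 8, 10, 11, 12, 13, 14, 15}
Claimed RHS: A' ∩ B' = {1, 2, 3, 6, 8, 10, 11, 13}
Identity is INVALID: LHS = {1, 2, 3, 4, 5, 6, 7, 8, 9, 10, 11, 12, 13, 14, 15} but the RHS claimed here equals {1, 2, 3, 6, 8, 10, 11, 13}. The correct form is (A ∩ B)' = A' ∪ B'.

Identity is invalid: (A ∩ B)' = {1, 2, 3, 4, 5, 6, 7, 8, 9, 10, 11, 12, 13, 14, 15} but A' ∩ B' = {1, 2, 3, 6, 8, 10, 11, 13}. The correct De Morgan law is (A ∩ B)' = A' ∪ B'.


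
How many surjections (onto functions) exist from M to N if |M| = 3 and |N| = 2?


n = |M| = 3, k = |N| = 2. Surjections via inclusion-exclusion:
S(n,k) = Σ(-1)^i × C(k,i) × (k-i)^n, i=0 to k
i=0: (-1)^0×C(2,0)×2^3 = 8
i=1: (-1)^1×C(2,1)×1^3 = -2
i=2: (-1)^2×C(2,2)×0^3 = 0
Total = 6

Number of surjections = 6


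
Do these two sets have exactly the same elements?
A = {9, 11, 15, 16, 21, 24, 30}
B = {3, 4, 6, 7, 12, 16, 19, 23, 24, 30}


Two sets are equal iff they have exactly the same elements.
A = {9, 11, 15, 16, 21, 24, 30}
B = {3, 4, 6, 7, 12, 16, 19, 23, 24, 30}
Differences: {3, 4, 6, 7, 9, 11, 12, 15, 19, 21, 23}
A ≠ B

No, A ≠ B


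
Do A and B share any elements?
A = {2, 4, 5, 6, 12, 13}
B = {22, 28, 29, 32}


Disjoint means A ∩ B = ∅.
A ∩ B = ∅
A ∩ B = ∅, so A and B are disjoint.

No — A and B share no elements (A ∩ B = ∅), so they are disjoint


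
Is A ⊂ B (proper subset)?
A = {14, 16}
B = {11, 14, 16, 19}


A ⊂ B requires: A ⊆ B AND A ≠ B.
A ⊆ B? Yes
A = B? No
A ⊂ B: Yes (A is a proper subset of B)

Yes, A ⊂ B


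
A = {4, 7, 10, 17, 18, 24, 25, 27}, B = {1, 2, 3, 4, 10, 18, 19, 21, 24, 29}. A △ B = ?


A △ B = (A \ B) ∪ (B \ A) = elements in exactly one of A or B
A \ B = {7, 17, 25, 27}
B \ A = {1, 2, 3, 19, 21, 29}
A △ B = {1, 2, 3, 7, 17, 19, 21, 25, 27, 29}

A △ B = {1, 2, 3, 7, 17, 19, 21, 25, 27, 29}


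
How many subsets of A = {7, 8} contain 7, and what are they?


A subset of A contains 7 iff the remaining 1 elements form any subset of A \ {7}.
Count: 2^(n-1) = 2^1 = 2
Subsets containing 7: {7}, {7, 8}

Subsets containing 7 (2 total): {7}, {7, 8}


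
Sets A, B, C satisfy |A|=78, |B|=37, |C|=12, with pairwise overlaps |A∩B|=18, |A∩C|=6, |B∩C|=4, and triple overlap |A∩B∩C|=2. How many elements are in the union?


|A∪B∪C| = |A|+|B|+|C| - |A∩B|-|A∩C|-|B∩C| + |A∩B∩C|
= 78+37+12 - 18-6-4 + 2
= 127 - 28 + 2
= 101

|A ∪ B ∪ C| = 101


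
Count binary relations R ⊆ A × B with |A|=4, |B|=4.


A relation from A to B is any subset of A × B.
|A × B| = 4 × 4 = 16
# relations = 2^|A × B| = 2^16 = 65536

Number of relations = 65536


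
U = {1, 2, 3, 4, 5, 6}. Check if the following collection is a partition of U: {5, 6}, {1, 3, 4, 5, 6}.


A partition requires: (1) non-empty parts, (2) pairwise disjoint, (3) union = U
Parts: {5, 6}, {1, 3, 4, 5, 6}
Union of parts: {1, 3, 4, 5, 6}
U = {1, 2, 3, 4, 5, 6}
All non-empty? True
Pairwise disjoint? False
Covers U? False

No, not a valid partition


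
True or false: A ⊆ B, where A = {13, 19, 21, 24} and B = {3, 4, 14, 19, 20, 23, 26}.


A ⊆ B means every element of A is in B.
Elements in A not in B: {13, 21, 24}
So A ⊄ B.

No, A ⊄ B


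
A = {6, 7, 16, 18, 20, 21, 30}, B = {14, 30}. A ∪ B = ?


A ∪ B = all elements in A or B (or both)
A = {6, 7, 16, 18, 20, 21, 30}
B = {14, 30}
A ∪ B = {6, 7, 14, 16, 18, 20, 21, 30}

A ∪ B = {6, 7, 14, 16, 18, 20, 21, 30}


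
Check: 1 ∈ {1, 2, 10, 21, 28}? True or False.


A = {1, 2, 10, 21, 28}
Checking if 1 is in A
1 is in A → True

1 ∈ A


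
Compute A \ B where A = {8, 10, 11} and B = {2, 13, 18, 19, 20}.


A \ B = elements in A but not in B
A = {8, 10, 11}
B = {2, 13, 18, 19, 20}
Remove from A any elements in B
A \ B = {8, 10, 11}

A \ B = {8, 10, 11}


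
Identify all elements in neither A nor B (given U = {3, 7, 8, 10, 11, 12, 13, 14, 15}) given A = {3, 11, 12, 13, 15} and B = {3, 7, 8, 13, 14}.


A = {3, 11, 12, 13, 15}
B = {3, 7, 8, 13, 14}
Region: in neither A nor B (given U = {3, 7, 8, 10, 11, 12, 13, 14, 15})
Elements: {10}

Elements in neither A nor B (given U = {3, 7, 8, 10, 11, 12, 13, 14, 15}): {10}


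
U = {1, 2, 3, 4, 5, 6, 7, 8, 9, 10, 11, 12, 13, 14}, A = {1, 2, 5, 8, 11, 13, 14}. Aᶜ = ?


Aᶜ = U \ A = elements in U but not in A
U = {1, 2, 3, 4, 5, 6, 7, 8, 9, 10, 11, 12, 13, 14}
A = {1, 2, 5, 8, 11, 13, 14}
Aᶜ = {3, 4, 6, 7, 9, 10, 12}

Aᶜ = {3, 4, 6, 7, 9, 10, 12}


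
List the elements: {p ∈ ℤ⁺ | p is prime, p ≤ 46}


Checking each candidate:
Condition: primes ≤ 46
Result = {2, 3, 5, 7, 11, 13, 17, 19, 23, 29, 31, 37, 41, 43}

{2, 3, 5, 7, 11, 13, 17, 19, 23, 29, 31, 37, 41, 43}


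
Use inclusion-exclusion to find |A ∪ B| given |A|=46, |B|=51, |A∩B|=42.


|A ∪ B| = |A| + |B| - |A ∩ B|
= 46 + 51 - 42
= 55

|A ∪ B| = 55


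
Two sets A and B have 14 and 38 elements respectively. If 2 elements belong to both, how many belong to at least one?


|A ∪ B| = |A| + |B| - |A ∩ B|
= 14 + 38 - 2
= 50

|A ∪ B| = 50


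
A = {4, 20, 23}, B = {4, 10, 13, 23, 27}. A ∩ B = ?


A ∩ B = elements in both A and B
A = {4, 20, 23}
B = {4, 10, 13, 23, 27}
A ∩ B = {4, 23}

A ∩ B = {4, 23}


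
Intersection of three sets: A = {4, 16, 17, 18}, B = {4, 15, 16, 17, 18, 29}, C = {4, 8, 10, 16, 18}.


A ∩ B = {4, 16, 17, 18}
(A ∩ B) ∩ C = {4, 16, 18}

A ∩ B ∩ C = {4, 16, 18}


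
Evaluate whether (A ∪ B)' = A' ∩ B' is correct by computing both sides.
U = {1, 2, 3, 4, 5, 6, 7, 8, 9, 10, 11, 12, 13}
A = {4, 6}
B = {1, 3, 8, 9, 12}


LHS: A ∪ B = {1, 3, 4, 6, 8, 9, 12}
(A ∪ B)' = U \ (A ∪ B) = {2, 5, 7, 10, 11, 13}
A' = {1, 2, 3, 5, 7, 8, 9, 10, 11, 12, 13}, B' = {2, 4, 5, 6, 7, 10, 11, 13}
Claimed RHS: A' ∩ B' = {2, 5, 7, 10, 11, 13}
Identity is VALID: LHS = RHS = {2, 5, 7, 10, 11, 13} ✓

Identity is valid. (A ∪ B)' = A' ∩ B' = {2, 5, 7, 10, 11, 13}


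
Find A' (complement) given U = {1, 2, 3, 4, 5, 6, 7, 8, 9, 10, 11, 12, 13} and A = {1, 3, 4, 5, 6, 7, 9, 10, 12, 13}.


Aᶜ = U \ A = elements in U but not in A
U = {1, 2, 3, 4, 5, 6, 7, 8, 9, 10, 11, 12, 13}
A = {1, 3, 4, 5, 6, 7, 9, 10, 12, 13}
Aᶜ = {2, 8, 11}

Aᶜ = {2, 8, 11}


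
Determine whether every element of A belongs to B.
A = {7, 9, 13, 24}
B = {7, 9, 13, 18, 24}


A ⊆ B means every element of A is in B.
All elements of A are in B.
So A ⊆ B.

Yes, A ⊆ B


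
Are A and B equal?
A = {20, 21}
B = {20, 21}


Two sets are equal iff they have exactly the same elements.
A = {20, 21}
B = {20, 21}
Same elements → A = B

Yes, A = B


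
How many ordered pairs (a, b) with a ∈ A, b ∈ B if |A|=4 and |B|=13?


|A × B| = |A| × |B|
= 4 × 13
= 52

|A × B| = 52


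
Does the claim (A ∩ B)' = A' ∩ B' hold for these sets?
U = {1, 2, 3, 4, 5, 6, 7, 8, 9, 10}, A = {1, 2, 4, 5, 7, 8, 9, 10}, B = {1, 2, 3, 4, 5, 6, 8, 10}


LHS: A ∩ B = {1, 2, 4, 5, 8, 10}
(A ∩ B)' = U \ (A ∩ B) = {3, 6, 7, 9}
A' = {3, 6}, B' = {7, 9}
Claimed RHS: A' ∩ B' = ∅
Identity is INVALID: LHS = {3, 6, 7, 9} but the RHS claimed here equals ∅. The correct form is (A ∩ B)' = A' ∪ B'.

Identity is invalid: (A ∩ B)' = {3, 6, 7, 9} but A' ∩ B' = ∅. The correct De Morgan law is (A ∩ B)' = A' ∪ B'.


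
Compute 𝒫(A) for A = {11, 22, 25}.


|A| = 3, so |P(A)| = 2^3 = 8
Enumerate subsets by cardinality (0 to 3):
∅, {11}, {22}, {25}, {11, 22}, {11, 25}, {22, 25}, {11, 22, 25}

P(A) has 8 subsets: ∅, {11}, {22}, {25}, {11, 22}, {11, 25}, {22, 25}, {11, 22, 25}


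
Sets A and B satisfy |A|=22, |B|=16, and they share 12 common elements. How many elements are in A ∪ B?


|A ∪ B| = |A| + |B| - |A ∩ B|
= 22 + 16 - 12
= 26

|A ∪ B| = 26


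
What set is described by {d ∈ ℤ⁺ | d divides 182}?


Checking each candidate:
Condition: positive divisors of 182
Result = {1, 2, 7, 13, 14, 26, 91, 182}

{1, 2, 7, 13, 14, 26, 91, 182}


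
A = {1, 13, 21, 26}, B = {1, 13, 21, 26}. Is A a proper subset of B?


A ⊂ B requires: A ⊆ B AND A ≠ B.
A ⊆ B? Yes
A = B? Yes
A = B, so A is not a PROPER subset.

No, A is not a proper subset of B


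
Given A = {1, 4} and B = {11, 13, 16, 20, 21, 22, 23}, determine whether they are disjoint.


Disjoint means A ∩ B = ∅.
A ∩ B = ∅
A ∩ B = ∅, so A and B are disjoint.

Yes, A and B are disjoint


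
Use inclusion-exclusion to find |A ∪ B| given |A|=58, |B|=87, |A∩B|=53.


|A ∪ B| = |A| + |B| - |A ∩ B|
= 58 + 87 - 53
= 92

|A ∪ B| = 92


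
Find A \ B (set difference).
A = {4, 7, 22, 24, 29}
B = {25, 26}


A \ B = elements in A but not in B
A = {4, 7, 22, 24, 29}
B = {25, 26}
Remove from A any elements in B
A \ B = {4, 7, 22, 24, 29}

A \ B = {4, 7, 22, 24, 29}


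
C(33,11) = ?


C(n,k) = n! / (k!(n-k)!)
C(33,11) = 33! / (11!22!)
= 193536720

C(33,11) = 193536720


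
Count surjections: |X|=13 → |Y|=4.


n = |X| = 13, k = |Y| = 4. Surjections via inclusion-exclusion:
S(n,k) = Σ(-1)^i × C(k,i) × (k-i)^n, i=0 to k
i=0: (-1)^0×C(4,0)×4^13 = 67108864
i=1: (-1)^1×C(4,1)×3^13 = -6377292
i=2: (-1)^2×C(4,2)×2^13 = 49152
i=3: (-1)^3×C(4,3)×1^13 = -4
i=4: (-1)^4×C(4,4)×0^13 = 0
Total = 60780720

Number of surjections = 60780720


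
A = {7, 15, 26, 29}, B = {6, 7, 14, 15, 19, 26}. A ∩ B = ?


A ∩ B = elements in both A and B
A = {7, 15, 26, 29}
B = {6, 7, 14, 15, 19, 26}
A ∩ B = {7, 15, 26}

A ∩ B = {7, 15, 26}


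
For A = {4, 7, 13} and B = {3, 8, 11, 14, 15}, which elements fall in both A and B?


A = {4, 7, 13}
B = {3, 8, 11, 14, 15}
Region: in both A and B
Elements: ∅

Elements in both A and B: ∅


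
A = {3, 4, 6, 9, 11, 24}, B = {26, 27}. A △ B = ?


A △ B = (A \ B) ∪ (B \ A) = elements in exactly one of A or B
A \ B = {3, 4, 6, 9, 11, 24}
B \ A = {26, 27}
A △ B = {3, 4, 6, 9, 11, 24, 26, 27}

A △ B = {3, 4, 6, 9, 11, 24, 26, 27}


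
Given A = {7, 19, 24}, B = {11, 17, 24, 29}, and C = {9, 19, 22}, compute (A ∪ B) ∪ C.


A ∪ B = {7, 11, 17, 19, 24, 29}
(A ∪ B) ∪ C = {7, 9, 11, 17, 19, 22, 24, 29}

A ∪ B ∪ C = {7, 9, 11, 17, 19, 22, 24, 29}


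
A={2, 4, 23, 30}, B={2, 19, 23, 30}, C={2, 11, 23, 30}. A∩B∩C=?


A ∩ B = {2, 23, 30}
(A ∩ B) ∩ C = {2, 23, 30}

A ∩ B ∩ C = {2, 23, 30}


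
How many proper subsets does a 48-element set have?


Total subsets = 2^n = 2^48 = 281474976710656
Proper subsets exclude the set itself: 2^n - 1
= 281474976710656 - 1
= 281474976710655

Number of proper subsets = 281474976710655


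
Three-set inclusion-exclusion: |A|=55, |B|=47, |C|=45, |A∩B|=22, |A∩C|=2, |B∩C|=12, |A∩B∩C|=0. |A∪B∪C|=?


|A∪B∪C| = |A|+|B|+|C| - |A∩B|-|A∩C|-|B∩C| + |A∩B∩C|
= 55+47+45 - 22-2-12 + 0
= 147 - 36 + 0
= 111

|A ∪ B ∪ C| = 111


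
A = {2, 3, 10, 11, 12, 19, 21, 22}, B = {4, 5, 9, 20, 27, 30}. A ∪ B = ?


A ∪ B = all elements in A or B (or both)
A = {2, 3, 10, 11, 12, 19, 21, 22}
B = {4, 5, 9, 20, 27, 30}
A ∪ B = {2, 3, 4, 5, 9, 10, 11, 12, 19, 20, 21, 22, 27, 30}

A ∪ B = {2, 3, 4, 5, 9, 10, 11, 12, 19, 20, 21, 22, 27, 30}


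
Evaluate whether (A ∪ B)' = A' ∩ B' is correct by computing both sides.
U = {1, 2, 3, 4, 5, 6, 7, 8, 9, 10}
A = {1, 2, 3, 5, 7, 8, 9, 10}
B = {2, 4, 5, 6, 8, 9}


LHS: A ∪ B = {1, 2, 3, 4, 5, 6, 7, 8, 9, 10}
(A ∪ B)' = U \ (A ∪ B) = ∅
A' = {4, 6}, B' = {1, 3, 7, 10}
Claimed RHS: A' ∩ B' = ∅
Identity is VALID: LHS = RHS = ∅ ✓

Identity is valid. (A ∪ B)' = A' ∩ B' = ∅


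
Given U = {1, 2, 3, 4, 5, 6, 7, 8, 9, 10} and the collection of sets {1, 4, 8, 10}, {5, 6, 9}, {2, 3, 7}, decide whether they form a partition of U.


A partition requires: (1) non-empty parts, (2) pairwise disjoint, (3) union = U
Parts: {1, 4, 8, 10}, {5, 6, 9}, {2, 3, 7}
Union of parts: {1, 2, 3, 4, 5, 6, 7, 8, 9, 10}
U = {1, 2, 3, 4, 5, 6, 7, 8, 9, 10}
All non-empty? True
Pairwise disjoint? True
Covers U? True

Yes, valid partition


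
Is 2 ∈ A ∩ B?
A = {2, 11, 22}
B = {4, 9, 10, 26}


A = {2, 11, 22}, B = {4, 9, 10, 26}
A ∩ B = elements in both A and B
A ∩ B = ∅
Checking if 2 ∈ A ∩ B
2 is not in A ∩ B → False

2 ∉ A ∩ B


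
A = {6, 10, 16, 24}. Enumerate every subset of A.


|A| = 4, so |P(A)| = 2^4 = 16
Enumerate subsets by cardinality (0 to 4):
∅, {6}, {10}, {16}, {24}, {6, 10}, {6, 16}, {6, 24}, {10, 16}, {10, 24}, {16, 24}, {6, 10, 16}, {6, 10, 24}, {6, 16, 24}, {10, 16, 24}, {6, 10, 16, 24}

P(A) has 16 subsets: ∅, {6}, {10}, {16}, {24}, {6, 10}, {6, 16}, {6, 24}, {10, 16}, {10, 24}, {16, 24}, {6, 10, 16}, {6, 10, 24}, {6, 16, 24}, {10, 16, 24}, {6, 10, 16, 24}


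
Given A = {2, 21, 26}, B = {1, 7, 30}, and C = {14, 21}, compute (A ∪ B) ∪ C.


A ∪ B = {1, 2, 7, 21, 26, 30}
(A ∪ B) ∪ C = {1, 2, 7, 14, 21, 26, 30}

A ∪ B ∪ C = {1, 2, 7, 14, 21, 26, 30}


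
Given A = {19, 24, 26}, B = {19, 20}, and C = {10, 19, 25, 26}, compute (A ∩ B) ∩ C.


A ∩ B = {19}
(A ∩ B) ∩ C = {19}

A ∩ B ∩ C = {19}


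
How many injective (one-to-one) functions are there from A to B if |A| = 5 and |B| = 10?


An injection sends each of |A| = 5 inputs to a distinct output in B.
# injections = |B|·(|B|-1)·…·(|B|-|A|+1) = 10! / (10 - 5)!
= 10 × 9 × 8 × 7 × 6
= 30240

Number of injections = 30240


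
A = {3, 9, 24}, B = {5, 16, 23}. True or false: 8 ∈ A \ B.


A = {3, 9, 24}, B = {5, 16, 23}
A \ B = elements in A but not in B
A \ B = {3, 9, 24}
Checking if 8 ∈ A \ B
8 is not in A \ B → False

8 ∉ A \ B


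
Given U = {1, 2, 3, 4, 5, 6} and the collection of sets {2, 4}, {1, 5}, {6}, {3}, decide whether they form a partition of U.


A partition requires: (1) non-empty parts, (2) pairwise disjoint, (3) union = U
Parts: {2, 4}, {1, 5}, {6}, {3}
Union of parts: {1, 2, 3, 4, 5, 6}
U = {1, 2, 3, 4, 5, 6}
All non-empty? True
Pairwise disjoint? True
Covers U? True

Yes, valid partition


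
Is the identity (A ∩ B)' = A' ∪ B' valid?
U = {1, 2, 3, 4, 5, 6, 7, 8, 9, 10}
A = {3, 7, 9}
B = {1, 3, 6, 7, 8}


LHS: A ∩ B = {3, 7}
(A ∩ B)' = U \ (A ∩ B) = {1, 2, 4, 5, 6, 8, 9, 10}
A' = {1, 2, 4, 5, 6, 8, 10}, B' = {2, 4, 5, 9, 10}
Claimed RHS: A' ∪ B' = {1, 2, 4, 5, 6, 8, 9, 10}
Identity is VALID: LHS = RHS = {1, 2, 4, 5, 6, 8, 9, 10} ✓

Identity is valid. (A ∩ B)' = A' ∪ B' = {1, 2, 4, 5, 6, 8, 9, 10}


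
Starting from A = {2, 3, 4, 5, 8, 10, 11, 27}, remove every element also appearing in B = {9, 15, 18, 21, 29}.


A \ B = elements in A but not in B
A = {2, 3, 4, 5, 8, 10, 11, 27}
B = {9, 15, 18, 21, 29}
Remove from A any elements in B
A \ B = {2, 3, 4, 5, 8, 10, 11, 27}

A \ B = {2, 3, 4, 5, 8, 10, 11, 27}


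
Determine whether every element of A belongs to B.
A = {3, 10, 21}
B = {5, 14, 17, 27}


A ⊆ B means every element of A is in B.
Elements in A not in B: {3, 10, 21}
So A ⊄ B.

No, A ⊄ B


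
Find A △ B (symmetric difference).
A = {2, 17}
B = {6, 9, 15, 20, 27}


A △ B = (A \ B) ∪ (B \ A) = elements in exactly one of A or B
A \ B = {2, 17}
B \ A = {6, 9, 15, 20, 27}
A △ B = {2, 6, 9, 15, 17, 20, 27}

A △ B = {2, 6, 9, 15, 17, 20, 27}


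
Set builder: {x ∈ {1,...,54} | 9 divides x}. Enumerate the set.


Checking each candidate:
Condition: multiples of 9 in {1,...,54}
Result = {9, 18, 27, 36, 45, 54}

{9, 18, 27, 36, 45, 54}
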